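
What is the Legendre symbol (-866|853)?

(-866|853)
  = (840|853)    [-866 ≡ 840 mod 853]
  = -(105|853)    [853 ≡ 5 mod 8 ⇒ (2|853)^3 = -1]
  = -(853|105)    [QR: 105 ≡ 1 mod 4, sign kept]
  = -(13|105)    [853 ≡ 13 mod 105]
  = -(105|13)    [QR: 13 ≡ 1 mod 4, sign kept]
  = -(1|13)    [105 ≡ 1 mod 13]
  = -1    [(1|13) = 1]

-1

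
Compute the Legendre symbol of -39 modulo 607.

(-39 / 607)
  = (568 / 607)    [-39 ≡ 568 mod 607]
  = (71 / 607)    [607 ≡ 7 mod 8 ⇒ (2 / 607)^3 = +1]
  = -(607 / 71)    [QR: both ≡ 3 mod 4, sign flips]
  = -(39 / 71)    [607 ≡ 39 mod 71]
  = (71 / 39)    [QR: both ≡ 3 mod 4, sign flips]
  = (32 / 39)    [71 ≡ 32 mod 39]
  = (1 / 39)    [39 ≡ 7 mod 8 ⇒ (2 / 39)^5 = +1]
  = 1    [(1 / 39) = 1]

1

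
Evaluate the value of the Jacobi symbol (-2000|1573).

Pull out -1: (-2000|1573) = (-1|1573)·(2000|1573). Since 1573 ≡ 1 (mod 4), (-1|1573) = +1. Now have (2000|1573).
Reduce the numerator: 2000 ≡ 427 (mod 1573), so (2000|1573) = (427|1573).
1573 ≡ 1 (mod 4), so quadratic reciprocity gives (427|1573) = (1573|427). Reduce: 1573 ≡ 292 (mod 427). Now have (292|427).
Factor out 2: 292 = 2^2·73. Since 427 ≡ 3 (mod 8), (2|427) = -1, and (2|427)^2 = +1. Now have (73|427).
73 ≡ 1 (mod 4), so quadratic reciprocity gives (73|427) = (427|73). Reduce: 427 ≡ 62 (mod 73). Now have (62|73).
Factor out 2: 62 = 2·31. Since 73 ≡ 1 (mod 8), (2|73) = +1. Now have (31|73).
73 ≡ 1 (mod 4), so quadratic reciprocity gives (31|73) = (73|31). Reduce: 73 ≡ 11 (mod 31). Now have (11|31).
Both 11 ≡ 3 and 31 ≡ 3 (mod 4), so reciprocity gives (11|31) = -(31|11). Reduce: 31 ≡ 9 (mod 11). Now have -(9|11).
9 ≡ 1 (mod 4), so quadratic reciprocity gives (9|11) = (11|9). Reduce: 11 ≡ 2 (mod 9). Now have -(2|9).
Factor out 2: 2 = 2. Since 9 ≡ 1 (mod 8), (2|9) = +1. Now have -(1|9).
(1|9) = 1. Collecting the sign factors: -1.

-1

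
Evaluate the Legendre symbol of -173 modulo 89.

(-173/89)
  = (5/89)    [-173 ≡ 5 mod 89]
  = (89/5)    [QR: 5 ≡ 1 mod 4, sign kept]
  = (4/5)    [89 ≡ 4 mod 5]
  = (1/5)    [5 ≡ 5 mod 8 ⇒ (2/5)^2 = +1]
  = 1    [(1/5) = 1]

1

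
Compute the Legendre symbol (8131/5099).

-1

(8131/5099)
  = (3032/5099)    [8131 ≡ 3032 mod 5099]
  = -(379/5099)    [5099 ≡ 3 mod 8 ⇒ (2/5099)^3 = -1]
  = (5099/379)    [QR: both ≡ 3 mod 4, sign flips]
  = (172/379)    [5099 ≡ 172 mod 379]
  = (43/379)    [379 ≡ 3 mod 8 ⇒ (2/379)^2 = +1]
  = -(379/43)    [QR: both ≡ 3 mod 4, sign flips]
  = -(35/43)    [379 ≡ 35 mod 43]
  = (43/35)    [QR: both ≡ 3 mod 4, sign flips]
  = (8/35)    [43 ≡ 8 mod 35]
  = -(1/35)    [35 ≡ 3 mod 8 ⇒ (2/35)^3 = -1]
  = -1    [(1/35) = 1]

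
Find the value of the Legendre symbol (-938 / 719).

(-938 / 719)
  = (500 / 719)    [-938 ≡ 500 mod 719]
  = (125 / 719)    [719 ≡ 7 mod 8 ⇒ (2 / 719)^2 = +1]
  = (719 / 125)    [QR: 125 ≡ 1 mod 4, sign kept]
  = (94 / 125)    [719 ≡ 94 mod 125]
  = -(47 / 125)    [125 ≡ 5 mod 8 ⇒ (2 / 125) = -1]
  = -(125 / 47)    [QR: 125 ≡ 1 mod 4, sign kept]
  = -(31 / 47)    [125 ≡ 31 mod 47]
  = (47 / 31)    [QR: both ≡ 3 mod 4, sign flips]
  = (16 / 31)    [47 ≡ 16 mod 31]
  = (1 / 31)    [31 ≡ 7 mod 8 ⇒ (2 / 31)^4 = +1]
  = 1    [(1 / 31) = 1]

1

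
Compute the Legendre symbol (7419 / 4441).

(7419 / 4441)
  = (2978 / 4441)    [7419 ≡ 2978 mod 4441]
  = (1489 / 4441)    [4441 ≡ 1 mod 8 ⇒ (2 / 4441) = +1]
  = (4441 / 1489)    [QR: 1489 ≡ 1 mod 4, sign kept]
  = (1463 / 1489)    [4441 ≡ 1463 mod 1489]
  = (1489 / 1463)    [QR: 1489 ≡ 1 mod 4, sign kept]
  = (26 / 1463)    [1489 ≡ 26 mod 1463]
  = (13 / 1463)    [1463 ≡ 7 mod 8 ⇒ (2 / 1463) = +1]
  = (1463 / 13)    [QR: 13 ≡ 1 mod 4, sign kept]
  = (7 / 13)    [1463 ≡ 7 mod 13]
  = (13 / 7)    [QR: 13 ≡ 1 mod 4, sign kept]
  = (6 / 7)    [13 ≡ 6 mod 7]
  = (3 / 7)    [7 ≡ 7 mod 8 ⇒ (2 / 7) = +1]
  = -(7 / 3)    [QR: both ≡ 3 mod 4, sign flips]
  = -(1 / 3)    [7 ≡ 1 mod 3]
  = -1    [(1 / 3) = 1]

-1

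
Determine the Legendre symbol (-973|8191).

(-973|8191)
  = -(973|8191)    [8191 ≡ 3 mod 4 ⇒ (-1|8191) = -1]
  = -(8191|973)    [QR: 973 ≡ 1 mod 4, sign kept]
  = -(407|973)    [8191 ≡ 407 mod 973]
  = -(973|407)    [QR: 973 ≡ 1 mod 4, sign kept]
  = -(159|407)    [973 ≡ 159 mod 407]
  = (407|159)    [QR: both ≡ 3 mod 4, sign flips]
  = (89|159)    [407 ≡ 89 mod 159]
  = (159|89)    [QR: 89 ≡ 1 mod 4, sign kept]
  = (70|89)    [159 ≡ 70 mod 89]
  = (35|89)    [89 ≡ 1 mod 8 ⇒ (2|89) = +1]
  = (89|35)    [QR: 89 ≡ 1 mod 4, sign kept]
  = (19|35)    [89 ≡ 19 mod 35]
  = -(35|19)    [QR: both ≡ 3 mod 4, sign flips]
  = -(16|19)    [35 ≡ 16 mod 19]
  = -(1|19)    [19 ≡ 3 mod 8 ⇒ (2|19)^4 = +1]
  = -1    [(1|19) = 1]

-1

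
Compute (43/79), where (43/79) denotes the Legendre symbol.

-1

(43/79)
  = -(79/43)    [QR: both ≡ 3 mod 4, sign flips]
  = -(36/43)    [79 ≡ 36 mod 43]
  = -(9/43)    [43 ≡ 3 mod 8 ⇒ (2/43)^2 = +1]
  = -(43/9)    [QR: 9 ≡ 1 mod 4, sign kept]
  = -(7/9)    [43 ≡ 7 mod 9]
  = -(9/7)    [QR: 9 ≡ 1 mod 4, sign kept]
  = -(2/7)    [9 ≡ 2 mod 7]
  = -(1/7)    [7 ≡ 7 mod 8 ⇒ (2/7) = +1]
  = -1    [(1/7) = 1]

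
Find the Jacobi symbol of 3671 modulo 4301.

4301 ≡ 1 (mod 4), so quadratic reciprocity gives (3671/4301) = (4301/3671). Reduce: 4301 ≡ 630 (mod 3671). Now have (630/3671).
Factor out 2: 630 = 2·315. Since 3671 ≡ 7 (mod 8), (2/3671) = +1. Now have (315/3671).
Both 315 ≡ 3 and 3671 ≡ 3 (mod 4), so reciprocity gives (315/3671) = -(3671/315). Reduce: 3671 ≡ 206 (mod 315). Now have -(206/315).
Factor out 2: 206 = 2·103. Since 315 ≡ 3 (mod 8), (2/315) = -1. Now have (103/315).
Both 103 ≡ 3 and 315 ≡ 3 (mod 4), so reciprocity gives (103/315) = -(315/103). Reduce: 315 ≡ 6 (mod 103). Now have -(6/103).
Factor out 2: 6 = 2·3. Since 103 ≡ 7 (mod 8), (2/103) = +1. Now have -(3/103).
Both 3 ≡ 3 and 103 ≡ 3 (mod 4), so reciprocity gives (3/103) = -(103/3). Reduce: 103 ≡ 1 (mod 3). Now have (1/3).
(1/3) = 1. Collecting the sign factors: 1.

1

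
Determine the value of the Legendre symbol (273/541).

(273/541)
  = (541/273)    [QR: 273 ≡ 1 mod 4, sign kept]
  = (268/273)    [541 ≡ 268 mod 273]
  = (67/273)    [273 ≡ 1 mod 8 ⇒ (2/273)^2 = +1]
  = (273/67)    [QR: 273 ≡ 1 mod 4, sign kept]
  = (5/67)    [273 ≡ 5 mod 67]
  = (67/5)    [QR: 5 ≡ 1 mod 4, sign kept]
  = (2/5)    [67 ≡ 2 mod 5]
  = -(1/5)    [5 ≡ 5 mod 8 ⇒ (2/5) = -1]
  = -1    [(1/5) = 1]

-1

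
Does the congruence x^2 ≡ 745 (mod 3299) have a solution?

745 ≡ 1 (mod 4), so quadratic reciprocity gives (745|3299) = (3299|745). Reduce: 3299 ≡ 319 (mod 745). Now have (319|745).
745 ≡ 1 (mod 4), so quadratic reciprocity gives (319|745) = (745|319). Reduce: 745 ≡ 107 (mod 319). Now have (107|319).
Both 107 ≡ 3 and 319 ≡ 3 (mod 4), so reciprocity gives (107|319) = -(319|107). Reduce: 319 ≡ 105 (mod 107). Now have -(105|107).
105 ≡ 1 (mod 4), so quadratic reciprocity gives (105|107) = (107|105). Reduce: 107 ≡ 2 (mod 105). Now have -(2|105).
Factor out 2: 2 = 2. Since 105 ≡ 1 (mod 8), (2|105) = +1. Now have -(1|105).
(1|105) = 1. Collecting the sign factors: -1.
The Legendre symbol is -1, so x^2 ≡ 745 (mod 3299) has no solution.

no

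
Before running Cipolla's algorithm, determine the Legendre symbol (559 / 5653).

1

(559 / 5653)
  = (5653 / 559)    [QR: 5653 ≡ 1 mod 4, sign kept]
  = (63 / 559)    [5653 ≡ 63 mod 559]
  = -(559 / 63)    [QR: both ≡ 3 mod 4, sign flips]
  = -(55 / 63)    [559 ≡ 55 mod 63]
  = (63 / 55)    [QR: both ≡ 3 mod 4, sign flips]
  = (8 / 55)    [63 ≡ 8 mod 55]
  = (1 / 55)    [55 ≡ 7 mod 8 ⇒ (2 / 55)^3 = +1]
  = 1    [(1 / 55) = 1]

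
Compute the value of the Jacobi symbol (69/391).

0

69 ≡ 1 (mod 4), so quadratic reciprocity gives (69/391) = (391/69). Reduce: 391 ≡ 46 (mod 69). Now have (46/69).
Factor out 2: 46 = 2·23. Since 69 ≡ 5 (mod 8), (2/69) = -1. Now have -(23/69).
69 ≡ 1 (mod 4), so quadratic reciprocity gives (23/69) = (69/23). Reduce: 69 ≡ 0 (mod 23). Now have -(0/23).
The numerator is now 0 with denominator 23 > 1: the symbol is 0.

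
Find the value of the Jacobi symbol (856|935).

-1

(856|935)
  = (107|935)    [935 ≡ 7 mod 8 ⇒ (2|935)^3 = +1]
  = -(935|107)    [QR: both ≡ 3 mod 4, sign flips]
  = -(79|107)    [935 ≡ 79 mod 107]
  = (107|79)    [QR: both ≡ 3 mod 4, sign flips]
  = (28|79)    [107 ≡ 28 mod 79]
  = (7|79)    [79 ≡ 7 mod 8 ⇒ (2|79)^2 = +1]
  = -(79|7)    [QR: both ≡ 3 mod 4, sign flips]
  = -(2|7)    [79 ≡ 2 mod 7]
  = -(1|7)    [7 ≡ 7 mod 8 ⇒ (2|7) = +1]
  = -1    [(1|7) = 1]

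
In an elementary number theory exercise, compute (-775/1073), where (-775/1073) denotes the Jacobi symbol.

(-775/1073)
  = (298/1073)    [-775 ≡ 298 mod 1073]
  = (149/1073)    [1073 ≡ 1 mod 8 ⇒ (2/1073) = +1]
  = (1073/149)    [QR: 149 ≡ 1 mod 4, sign kept]
  = (30/149)    [1073 ≡ 30 mod 149]
  = -(15/149)    [149 ≡ 5 mod 8 ⇒ (2/149) = -1]
  = -(149/15)    [QR: 149 ≡ 1 mod 4, sign kept]
  = -(14/15)    [149 ≡ 14 mod 15]
  = -(7/15)    [15 ≡ 7 mod 8 ⇒ (2/15) = +1]
  = (15/7)    [QR: both ≡ 3 mod 4, sign flips]
  = (1/7)    [15 ≡ 1 mod 7]
  = 1    [(1/7) = 1]

1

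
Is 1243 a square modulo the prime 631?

yes

Reduce the numerator: 1243 ≡ 612 (mod 631), so (1243/631) = (612/631).
Factor out 2: 612 = 2^2·153. Since 631 ≡ 7 (mod 8), (2/631) = +1, and (2/631)^2 = +1. Now have (153/631).
153 ≡ 1 (mod 4), so quadratic reciprocity gives (153/631) = (631/153). Reduce: 631 ≡ 19 (mod 153). Now have (19/153).
153 ≡ 1 (mod 4), so quadratic reciprocity gives (19/153) = (153/19). Reduce: 153 ≡ 1 (mod 19). Now have (1/19).
(1/19) = 1. Collecting the sign factors: 1.
(1243/631) = 1, and 631 is prime, so 1243 is a quadratic residue mod 631.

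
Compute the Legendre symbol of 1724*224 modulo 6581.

-1

By multiplicativity, (1724·224 / 6581) = (1724 / 6581)·(224 / 6581).
First factor (1724 / 6581):
Factor out 2: 1724 = 2^2·431. Since 6581 ≡ 5 (mod 8), (2 / 6581) = -1, and (2 / 6581)^2 = +1. Now have (431 / 6581).
6581 ≡ 1 (mod 4), so quadratic reciprocity gives (431 / 6581) = (6581 / 431). Reduce: 6581 ≡ 116 (mod 431). Now have (116 / 431).
Factor out 2: 116 = 2^2·29. Since 431 ≡ 7 (mod 8), (2 / 431) = +1, and (2 / 431)^2 = +1. Now have (29 / 431).
29 ≡ 1 (mod 4), so quadratic reciprocity gives (29 / 431) = (431 / 29). Reduce: 431 ≡ 25 (mod 29). Now have (25 / 29).
25 ≡ 1 (mod 4), so quadratic reciprocity gives (25 / 29) = (29 / 25). Reduce: 29 ≡ 4 (mod 25). Now have (4 / 25).
Factor out 2: 4 = 2^2. Since 25 ≡ 1 (mod 8), (2 / 25) = +1, and (2 / 25)^2 = +1. Now have (1 / 25).
(1 / 25) = 1. Collecting the sign factors: 1.
Second factor (224 / 6581):
Factor out 2: 224 = 2^5·7. Since 6581 ≡ 5 (mod 8), (2 / 6581) = -1, and (2 / 6581)^5 = -1. Now have -(7 / 6581).
6581 ≡ 1 (mod 4), so quadratic reciprocity gives (7 / 6581) = (6581 / 7). Reduce: 6581 ≡ 1 (mod 7). Now have -(1 / 7).
(1 / 7) = 1. Collecting the sign factors: -1.
Product: (1)·(-1) = -1.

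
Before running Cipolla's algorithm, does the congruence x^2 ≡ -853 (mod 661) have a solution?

Reduce the numerator: -853 ≡ 469 (mod 661), so (-853/661) = (469/661).
469 ≡ 1 (mod 4), so quadratic reciprocity gives (469/661) = (661/469). Reduce: 661 ≡ 192 (mod 469). Now have (192/469).
Factor out 2: 192 = 2^6·3. Since 469 ≡ 5 (mod 8), (2/469) = -1, and (2/469)^6 = +1. Now have (3/469).
469 ≡ 1 (mod 4), so quadratic reciprocity gives (3/469) = (469/3). Reduce: 469 ≡ 1 (mod 3). Now have (1/3).
(1/3) = 1. Collecting the sign factors: 1.
(-853/661) = 1, and 661 is prime, so -853 is a quadratic residue mod 661.

yes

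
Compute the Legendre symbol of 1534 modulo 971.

1

Reduce the numerator: 1534 ≡ 563 (mod 971), so (1534|971) = (563|971).
Both 563 ≡ 3 and 971 ≡ 3 (mod 4), so reciprocity gives (563|971) = -(971|563). Reduce: 971 ≡ 408 (mod 563). Now have -(408|563).
Factor out 2: 408 = 2^3·51. Since 563 ≡ 3 (mod 8), (2|563) = -1, and (2|563)^3 = -1. Now have (51|563).
Both 51 ≡ 3 and 563 ≡ 3 (mod 4), so reciprocity gives (51|563) = -(563|51). Reduce: 563 ≡ 2 (mod 51). Now have -(2|51).
Factor out 2: 2 = 2. Since 51 ≡ 3 (mod 8), (2|51) = -1. Now have (1|51).
(1|51) = 1. Collecting the sign factors: 1.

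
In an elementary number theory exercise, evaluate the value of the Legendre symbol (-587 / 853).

1

Reduce the numerator: -587 ≡ 266 (mod 853), so (-587 / 853) = (266 / 853).
Factor out 2: 266 = 2·133. Since 853 ≡ 5 (mod 8), (2 / 853) = -1. Now have -(133 / 853).
133 ≡ 1 (mod 4), so quadratic reciprocity gives (133 / 853) = (853 / 133). Reduce: 853 ≡ 55 (mod 133). Now have -(55 / 133).
133 ≡ 1 (mod 4), so quadratic reciprocity gives (55 / 133) = (133 / 55). Reduce: 133 ≡ 23 (mod 55). Now have -(23 / 55).
Both 23 ≡ 3 and 55 ≡ 3 (mod 4), so reciprocity gives (23 / 55) = -(55 / 23). Reduce: 55 ≡ 9 (mod 23). Now have (9 / 23).
9 ≡ 1 (mod 4), so quadratic reciprocity gives (9 / 23) = (23 / 9). Reduce: 23 ≡ 5 (mod 9). Now have (5 / 9).
5 ≡ 1 (mod 4), so quadratic reciprocity gives (5 / 9) = (9 / 5). Reduce: 9 ≡ 4 (mod 5). Now have (4 / 5).
Factor out 2: 4 = 2^2. Since 5 ≡ 5 (mod 8), (2 / 5) = -1, and (2 / 5)^2 = +1. Now have (1 / 5).
(1 / 5) = 1. Collecting the sign factors: 1.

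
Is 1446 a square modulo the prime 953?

Reduce the numerator: 1446 ≡ 493 (mod 953), so (1446/953) = (493/953).
493 ≡ 1 (mod 4), so quadratic reciprocity gives (493/953) = (953/493). Reduce: 953 ≡ 460 (mod 493). Now have (460/493).
Factor out 2: 460 = 2^2·115. Since 493 ≡ 5 (mod 8), (2/493) = -1, and (2/493)^2 = +1. Now have (115/493).
493 ≡ 1 (mod 4), so quadratic reciprocity gives (115/493) = (493/115). Reduce: 493 ≡ 33 (mod 115). Now have (33/115).
33 ≡ 1 (mod 4), so quadratic reciprocity gives (33/115) = (115/33). Reduce: 115 ≡ 16 (mod 33). Now have (16/33).
Factor out 2: 16 = 2^4. Since 33 ≡ 1 (mod 8), (2/33) = +1, and (2/33)^4 = +1. Now have (1/33).
(1/33) = 1. Collecting the sign factors: 1.
(1446/953) = 1, and 953 is prime, so 1446 is a quadratic residue mod 953.

yes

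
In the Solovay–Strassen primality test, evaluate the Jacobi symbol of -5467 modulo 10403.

(-5467|10403)
  = (4936|10403)    [-5467 ≡ 4936 mod 10403]
  = -(617|10403)    [10403 ≡ 3 mod 8 ⇒ (2|10403)^3 = -1]
  = -(10403|617)    [QR: 617 ≡ 1 mod 4, sign kept]
  = -(531|617)    [10403 ≡ 531 mod 617]
  = -(617|531)    [QR: 617 ≡ 1 mod 4, sign kept]
  = -(86|531)    [617 ≡ 86 mod 531]
  = (43|531)    [531 ≡ 3 mod 8 ⇒ (2|531) = -1]
  = -(531|43)    [QR: both ≡ 3 mod 4, sign flips]
  = -(15|43)    [531 ≡ 15 mod 43]
  = (43|15)    [QR: both ≡ 3 mod 4, sign flips]
  = (13|15)    [43 ≡ 13 mod 15]
  = (15|13)    [QR: 13 ≡ 1 mod 4, sign kept]
  = (2|13)    [15 ≡ 2 mod 13]
  = -(1|13)    [13 ≡ 5 mod 8 ⇒ (2|13) = -1]
  = -1    [(1|13) = 1]

-1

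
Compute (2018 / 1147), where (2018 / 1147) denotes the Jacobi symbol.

1

(2018 / 1147)
  = (871 / 1147)    [2018 ≡ 871 mod 1147]
  = -(1147 / 871)    [QR: both ≡ 3 mod 4, sign flips]
  = -(276 / 871)    [1147 ≡ 276 mod 871]
  = -(69 / 871)    [871 ≡ 7 mod 8 ⇒ (2 / 871)^2 = +1]
  = -(871 / 69)    [QR: 69 ≡ 1 mod 4, sign kept]
  = -(43 / 69)    [871 ≡ 43 mod 69]
  = -(69 / 43)    [QR: 69 ≡ 1 mod 4, sign kept]
  = -(26 / 43)    [69 ≡ 26 mod 43]
  = (13 / 43)    [43 ≡ 3 mod 8 ⇒ (2 / 43) = -1]
  = (43 / 13)    [QR: 13 ≡ 1 mod 4, sign kept]
  = (4 / 13)    [43 ≡ 4 mod 13]
  = (1 / 13)    [13 ≡ 5 mod 8 ⇒ (2 / 13)^2 = +1]
  = 1    [(1 / 13) = 1]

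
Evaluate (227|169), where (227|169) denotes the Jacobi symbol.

1

Reduce the numerator: 227 ≡ 58 (mod 169), so (227|169) = (58|169).
Factor out 2: 58 = 2·29. Since 169 ≡ 1 (mod 8), (2|169) = +1. Now have (29|169).
29 ≡ 1 (mod 4), so quadratic reciprocity gives (29|169) = (169|29). Reduce: 169 ≡ 24 (mod 29). Now have (24|29).
Factor out 2: 24 = 2^3·3. Since 29 ≡ 5 (mod 8), (2|29) = -1, and (2|29)^3 = -1. Now have -(3|29).
29 ≡ 1 (mod 4), so quadratic reciprocity gives (3|29) = (29|3). Reduce: 29 ≡ 2 (mod 3). Now have -(2|3).
Factor out 2: 2 = 2. Since 3 ≡ 3 (mod 8), (2|3) = -1. Now have (1|3).
(1|3) = 1. Collecting the sign factors: 1.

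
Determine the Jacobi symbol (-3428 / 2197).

1

(-3428 / 2197)
  = (966 / 2197)    [-3428 ≡ 966 mod 2197]
  = -(483 / 2197)    [2197 ≡ 5 mod 8 ⇒ (2 / 2197) = -1]
  = -(2197 / 483)    [QR: 2197 ≡ 1 mod 4, sign kept]
  = -(265 / 483)    [2197 ≡ 265 mod 483]
  = -(483 / 265)    [QR: 265 ≡ 1 mod 4, sign kept]
  = -(218 / 265)    [483 ≡ 218 mod 265]
  = -(109 / 265)    [265 ≡ 1 mod 8 ⇒ (2 / 265) = +1]
  = -(265 / 109)    [QR: 109 ≡ 1 mod 4, sign kept]
  = -(47 / 109)    [265 ≡ 47 mod 109]
  = -(109 / 47)    [QR: 109 ≡ 1 mod 4, sign kept]
  = -(15 / 47)    [109 ≡ 15 mod 47]
  = (47 / 15)    [QR: both ≡ 3 mod 4, sign flips]
  = (2 / 15)    [47 ≡ 2 mod 15]
  = (1 / 15)    [15 ≡ 7 mod 8 ⇒ (2 / 15) = +1]
  = 1    [(1 / 15) = 1]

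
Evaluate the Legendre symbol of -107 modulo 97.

Pull out -1: (-107 / 97) = (-1 / 97)·(107 / 97). Since 97 ≡ 1 (mod 4), (-1 / 97) = +1. Now have (107 / 97).
Reduce the numerator: 107 ≡ 10 (mod 97), so (107 / 97) = (10 / 97).
Factor out 2: 10 = 2·5. Since 97 ≡ 1 (mod 8), (2 / 97) = +1. Now have (5 / 97).
5 ≡ 1 (mod 4), so quadratic reciprocity gives (5 / 97) = (97 / 5). Reduce: 97 ≡ 2 (mod 5). Now have (2 / 5).
Factor out 2: 2 = 2. Since 5 ≡ 5 (mod 8), (2 / 5) = -1. Now have -(1 / 5).
(1 / 5) = 1. Collecting the sign factors: -1.

-1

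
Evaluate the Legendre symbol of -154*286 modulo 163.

-1

By multiplicativity, (-154·286|163) = (-154|163)·(286|163).
First factor (-154|163):
(-154|163)
  = -(154|163)    [163 ≡ 3 mod 4 ⇒ (-1|163) = -1]
  = (77|163)    [163 ≡ 3 mod 8 ⇒ (2|163) = -1]
  = (163|77)    [QR: 77 ≡ 1 mod 4, sign kept]
  = (9|77)    [163 ≡ 9 mod 77]
  = (77|9)    [QR: 9 ≡ 1 mod 4, sign kept]
  = (5|9)    [77 ≡ 5 mod 9]
  = (9|5)    [QR: 5 ≡ 1 mod 4, sign kept]
  = (4|5)    [9 ≡ 4 mod 5]
  = (1|5)    [5 ≡ 5 mod 8 ⇒ (2|5)^2 = +1]
  = 1    [(1|5) = 1]
Second factor (286|163):
(286|163)
  = (123|163)    [286 ≡ 123 mod 163]
  = -(163|123)    [QR: both ≡ 3 mod 4, sign flips]
  = -(40|123)    [163 ≡ 40 mod 123]
  = (5|123)    [123 ≡ 3 mod 8 ⇒ (2|123)^3 = -1]
  = (123|5)    [QR: 5 ≡ 1 mod 4, sign kept]
  = (3|5)    [123 ≡ 3 mod 5]
  = (5|3)    [QR: 5 ≡ 1 mod 4, sign kept]
  = (2|3)    [5 ≡ 2 mod 3]
  = -(1|3)    [3 ≡ 3 mod 8 ⇒ (2|3) = -1]
  = -1    [(1|3) = 1]
Product: (1)·(-1) = -1.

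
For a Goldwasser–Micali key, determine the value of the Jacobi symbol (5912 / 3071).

1

Reduce the numerator: 5912 ≡ 2841 (mod 3071), so (5912 / 3071) = (2841 / 3071).
2841 ≡ 1 (mod 4), so quadratic reciprocity gives (2841 / 3071) = (3071 / 2841). Reduce: 3071 ≡ 230 (mod 2841). Now have (230 / 2841).
Factor out 2: 230 = 2·115. Since 2841 ≡ 1 (mod 8), (2 / 2841) = +1. Now have (115 / 2841).
2841 ≡ 1 (mod 4), so quadratic reciprocity gives (115 / 2841) = (2841 / 115). Reduce: 2841 ≡ 81 (mod 115). Now have (81 / 115).
81 ≡ 1 (mod 4), so quadratic reciprocity gives (81 / 115) = (115 / 81). Reduce: 115 ≡ 34 (mod 81). Now have (34 / 81).
Factor out 2: 34 = 2·17. Since 81 ≡ 1 (mod 8), (2 / 81) = +1. Now have (17 / 81).
17 ≡ 1 (mod 4), so quadratic reciprocity gives (17 / 81) = (81 / 17). Reduce: 81 ≡ 13 (mod 17). Now have (13 / 17).
13 ≡ 1 (mod 4), so quadratic reciprocity gives (13 / 17) = (17 / 13). Reduce: 17 ≡ 4 (mod 13). Now have (4 / 13).
Factor out 2: 4 = 2^2. Since 13 ≡ 5 (mod 8), (2 / 13) = -1, and (2 / 13)^2 = +1. Now have (1 / 13).
(1 / 13) = 1. Collecting the sign factors: 1.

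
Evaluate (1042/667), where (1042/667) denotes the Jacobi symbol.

1

(1042/667)
  = (375/667)    [1042 ≡ 375 mod 667]
  = -(667/375)    [QR: both ≡ 3 mod 4, sign flips]
  = -(292/375)    [667 ≡ 292 mod 375]
  = -(73/375)    [375 ≡ 7 mod 8 ⇒ (2/375)^2 = +1]
  = -(375/73)    [QR: 73 ≡ 1 mod 4, sign kept]
  = -(10/73)    [375 ≡ 10 mod 73]
  = -(5/73)    [73 ≡ 1 mod 8 ⇒ (2/73) = +1]
  = -(73/5)    [QR: 5 ≡ 1 mod 4, sign kept]
  = -(3/5)    [73 ≡ 3 mod 5]
  = -(5/3)    [QR: 5 ≡ 1 mod 4, sign kept]
  = -(2/3)    [5 ≡ 2 mod 3]
  = (1/3)    [3 ≡ 3 mod 8 ⇒ (2/3) = -1]
  = 1    [(1/3) = 1]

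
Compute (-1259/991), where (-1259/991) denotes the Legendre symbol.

-1

(-1259/991)
  = -(1259/991)    [991 ≡ 3 mod 4 ⇒ (-1/991) = -1]
  = -(268/991)    [1259 ≡ 268 mod 991]
  = -(67/991)    [991 ≡ 7 mod 8 ⇒ (2/991)^2 = +1]
  = (991/67)    [QR: both ≡ 3 mod 4, sign flips]
  = (53/67)    [991 ≡ 53 mod 67]
  = (67/53)    [QR: 53 ≡ 1 mod 4, sign kept]
  = (14/53)    [67 ≡ 14 mod 53]
  = -(7/53)    [53 ≡ 5 mod 8 ⇒ (2/53) = -1]
  = -(53/7)    [QR: 53 ≡ 1 mod 4, sign kept]
  = -(4/7)    [53 ≡ 4 mod 7]
  = -(1/7)    [7 ≡ 7 mod 8 ⇒ (2/7)^2 = +1]
  = -1    [(1/7) = 1]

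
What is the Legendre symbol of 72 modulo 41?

(72/41)
  = (31/41)    [72 ≡ 31 mod 41]
  = (41/31)    [QR: 41 ≡ 1 mod 4, sign kept]
  = (10/31)    [41 ≡ 10 mod 31]
  = (5/31)    [31 ≡ 7 mod 8 ⇒ (2/31) = +1]
  = (31/5)    [QR: 5 ≡ 1 mod 4, sign kept]
  = (1/5)    [31 ≡ 1 mod 5]
  = 1    [(1/5) = 1]

1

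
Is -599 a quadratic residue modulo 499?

no

(-599/499)
  = -(599/499)    [499 ≡ 3 mod 4 ⇒ (-1/499) = -1]
  = -(100/499)    [599 ≡ 100 mod 499]
  = -(25/499)    [499 ≡ 3 mod 8 ⇒ (2/499)^2 = +1]
  = -(499/25)    [QR: 25 ≡ 1 mod 4, sign kept]
  = -(24/25)    [499 ≡ 24 mod 25]
  = -(3/25)    [25 ≡ 1 mod 8 ⇒ (2/25)^3 = +1]
  = -(25/3)    [QR: 25 ≡ 1 mod 4, sign kept]
  = -(1/3)    [25 ≡ 1 mod 3]
  = -1    [(1/3) = 1]
(-599/499) = -1, and 499 is prime, so -599 is not a quadratic residue mod 499.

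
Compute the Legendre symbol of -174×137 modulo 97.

By multiplicativity, (-174·137/97) = (-174/97)·(137/97).
First factor (-174/97):
(-174/97)
  = (174/97)    [97 ≡ 1 mod 4 ⇒ (-1/97) = +1]
  = (77/97)    [174 ≡ 77 mod 97]
  = (97/77)    [QR: 77 ≡ 1 mod 4, sign kept]
  = (20/77)    [97 ≡ 20 mod 77]
  = (5/77)    [77 ≡ 5 mod 8 ⇒ (2/77)^2 = +1]
  = (77/5)    [QR: 5 ≡ 1 mod 4, sign kept]
  = (2/5)    [77 ≡ 2 mod 5]
  = -(1/5)    [5 ≡ 5 mod 8 ⇒ (2/5) = -1]
  = -1    [(1/5) = 1]
Second factor (137/97):
(137/97)
  = (40/97)    [137 ≡ 40 mod 97]
  = (5/97)    [97 ≡ 1 mod 8 ⇒ (2/97)^3 = +1]
  = (97/5)    [QR: 5 ≡ 1 mod 4, sign kept]
  = (2/5)    [97 ≡ 2 mod 5]
  = -(1/5)    [5 ≡ 5 mod 8 ⇒ (2/5) = -1]
  = -1    [(1/5) = 1]
Product: (-1)·(-1) = 1.

1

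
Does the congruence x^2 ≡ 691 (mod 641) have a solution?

yes

(691/641)
  = (50/641)    [691 ≡ 50 mod 641]
  = (25/641)    [641 ≡ 1 mod 8 ⇒ (2/641) = +1]
  = (641/25)    [QR: 25 ≡ 1 mod 4, sign kept]
  = (16/25)    [641 ≡ 16 mod 25]
  = (1/25)    [25 ≡ 1 mod 8 ⇒ (2/25)^4 = +1]
  = 1    [(1/25) = 1]
(691/641) = 1, and 641 is prime, so 691 is a quadratic residue mod 641.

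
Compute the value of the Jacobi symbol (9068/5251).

1

(9068/5251)
  = (3817/5251)    [9068 ≡ 3817 mod 5251]
  = (5251/3817)    [QR: 3817 ≡ 1 mod 4, sign kept]
  = (1434/3817)    [5251 ≡ 1434 mod 3817]
  = (717/3817)    [3817 ≡ 1 mod 8 ⇒ (2/3817) = +1]
  = (3817/717)    [QR: 717 ≡ 1 mod 4, sign kept]
  = (232/717)    [3817 ≡ 232 mod 717]
  = -(29/717)    [717 ≡ 5 mod 8 ⇒ (2/717)^3 = -1]
  = -(717/29)    [QR: 29 ≡ 1 mod 4, sign kept]
  = -(21/29)    [717 ≡ 21 mod 29]
  = -(29/21)    [QR: 21 ≡ 1 mod 4, sign kept]
  = -(8/21)    [29 ≡ 8 mod 21]
  = (1/21)    [21 ≡ 5 mod 8 ⇒ (2/21)^3 = -1]
  = 1    [(1/21) = 1]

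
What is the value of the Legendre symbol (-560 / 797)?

(-560 / 797)
  = (560 / 797)    [797 ≡ 1 mod 4 ⇒ (-1 / 797) = +1]
  = (35 / 797)    [797 ≡ 5 mod 8 ⇒ (2 / 797)^4 = +1]
  = (797 / 35)    [QR: 797 ≡ 1 mod 4, sign kept]
  = (27 / 35)    [797 ≡ 27 mod 35]
  = -(35 / 27)    [QR: both ≡ 3 mod 4, sign flips]
  = -(8 / 27)    [35 ≡ 8 mod 27]
  = (1 / 27)    [27 ≡ 3 mod 8 ⇒ (2 / 27)^3 = -1]
  = 1    [(1 / 27) = 1]

1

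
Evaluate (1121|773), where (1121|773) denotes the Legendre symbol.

1

Reduce the numerator: 1121 ≡ 348 (mod 773), so (1121|773) = (348|773).
Factor out 2: 348 = 2^2·87. Since 773 ≡ 5 (mod 8), (2|773) = -1, and (2|773)^2 = +1. Now have (87|773).
773 ≡ 1 (mod 4), so quadratic reciprocity gives (87|773) = (773|87). Reduce: 773 ≡ 77 (mod 87). Now have (77|87).
77 ≡ 1 (mod 4), so quadratic reciprocity gives (77|87) = (87|77). Reduce: 87 ≡ 10 (mod 77). Now have (10|77).
Factor out 2: 10 = 2·5. Since 77 ≡ 5 (mod 8), (2|77) = -1. Now have -(5|77).
5 ≡ 1 (mod 4), so quadratic reciprocity gives (5|77) = (77|5). Reduce: 77 ≡ 2 (mod 5). Now have -(2|5).
Factor out 2: 2 = 2. Since 5 ≡ 5 (mod 8), (2|5) = -1. Now have (1|5).
(1|5) = 1. Collecting the sign factors: 1.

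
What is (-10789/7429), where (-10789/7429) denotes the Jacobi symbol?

-1

(-10789/7429)
  = (10789/7429)    [7429 ≡ 1 mod 4 ⇒ (-1/7429) = +1]
  = (3360/7429)    [10789 ≡ 3360 mod 7429]
  = -(105/7429)    [7429 ≡ 5 mod 8 ⇒ (2/7429)^5 = -1]
  = -(7429/105)    [QR: 105 ≡ 1 mod 4, sign kept]
  = -(79/105)    [7429 ≡ 79 mod 105]
  = -(105/79)    [QR: 105 ≡ 1 mod 4, sign kept]
  = -(26/79)    [105 ≡ 26 mod 79]
  = -(13/79)    [79 ≡ 7 mod 8 ⇒ (2/79) = +1]
  = -(79/13)    [QR: 13 ≡ 1 mod 4, sign kept]
  = -(1/13)    [79 ≡ 1 mod 13]
  = -1    [(1/13) = 1]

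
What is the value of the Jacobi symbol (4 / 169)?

Factor out 2: 4 = 2^2. Since 169 ≡ 1 (mod 8), (2 / 169) = +1, and (2 / 169)^2 = +1. Now have (1 / 169).
(1 / 169) = 1. Collecting the sign factors: 1.

1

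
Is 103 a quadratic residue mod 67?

Reduce the numerator: 103 ≡ 36 (mod 67), so (103/67) = (36/67).
Factor out 2: 36 = 2^2·9. Since 67 ≡ 3 (mod 8), (2/67) = -1, and (2/67)^2 = +1. Now have (9/67).
9 ≡ 1 (mod 4), so quadratic reciprocity gives (9/67) = (67/9). Reduce: 67 ≡ 4 (mod 9). Now have (4/9).
Factor out 2: 4 = 2^2. Since 9 ≡ 1 (mod 8), (2/9) = +1, and (2/9)^2 = +1. Now have (1/9).
(1/9) = 1. Collecting the sign factors: 1.
(103/67) = 1, and 67 is prime, so 103 is a quadratic residue mod 67.

yes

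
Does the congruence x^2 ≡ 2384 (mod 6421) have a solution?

no

(2384/6421)
  = (149/6421)    [6421 ≡ 5 mod 8 ⇒ (2/6421)^4 = +1]
  = (6421/149)    [QR: 149 ≡ 1 mod 4, sign kept]
  = (14/149)    [6421 ≡ 14 mod 149]
  = -(7/149)    [149 ≡ 5 mod 8 ⇒ (2/149) = -1]
  = -(149/7)    [QR: 149 ≡ 1 mod 4, sign kept]
  = -(2/7)    [149 ≡ 2 mod 7]
  = -(1/7)    [7 ≡ 7 mod 8 ⇒ (2/7) = +1]
  = -1    [(1/7) = 1]
(2384/6421) = -1, and 6421 is prime, so 2384 is not a quadratic residue mod 6421.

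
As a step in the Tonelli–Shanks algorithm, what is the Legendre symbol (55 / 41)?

-1

(55 / 41)
  = (14 / 41)    [55 ≡ 14 mod 41]
  = (7 / 41)    [41 ≡ 1 mod 8 ⇒ (2 / 41) = +1]
  = (41 / 7)    [QR: 41 ≡ 1 mod 4, sign kept]
  = (6 / 7)    [41 ≡ 6 mod 7]
  = (3 / 7)    [7 ≡ 7 mod 8 ⇒ (2 / 7) = +1]
  = -(7 / 3)    [QR: both ≡ 3 mod 4, sign flips]
  = -(1 / 3)    [7 ≡ 1 mod 3]
  = -1    [(1 / 3) = 1]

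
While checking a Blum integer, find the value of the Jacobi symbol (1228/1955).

-1

(1228/1955)
  = (307/1955)    [1955 ≡ 3 mod 8 ⇒ (2/1955)^2 = +1]
  = -(1955/307)    [QR: both ≡ 3 mod 4, sign flips]
  = -(113/307)    [1955 ≡ 113 mod 307]
  = -(307/113)    [QR: 113 ≡ 1 mod 4, sign kept]
  = -(81/113)    [307 ≡ 81 mod 113]
  = -(113/81)    [QR: 81 ≡ 1 mod 4, sign kept]
  = -(32/81)    [113 ≡ 32 mod 81]
  = -(1/81)    [81 ≡ 1 mod 8 ⇒ (2/81)^5 = +1]
  = -1    [(1/81) = 1]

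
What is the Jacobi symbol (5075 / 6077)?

(5075 / 6077)
  = (6077 / 5075)    [QR: 6077 ≡ 1 mod 4, sign kept]
  = (1002 / 5075)    [6077 ≡ 1002 mod 5075]
  = -(501 / 5075)    [5075 ≡ 3 mod 8 ⇒ (2 / 5075) = -1]
  = -(5075 / 501)    [QR: 501 ≡ 1 mod 4, sign kept]
  = -(65 / 501)    [5075 ≡ 65 mod 501]
  = -(501 / 65)    [QR: 65 ≡ 1 mod 4, sign kept]
  = -(46 / 65)    [501 ≡ 46 mod 65]
  = -(23 / 65)    [65 ≡ 1 mod 8 ⇒ (2 / 65) = +1]
  = -(65 / 23)    [QR: 65 ≡ 1 mod 4, sign kept]
  = -(19 / 23)    [65 ≡ 19 mod 23]
  = (23 / 19)    [QR: both ≡ 3 mod 4, sign flips]
  = (4 / 19)    [23 ≡ 4 mod 19]
  = (1 / 19)    [19 ≡ 3 mod 8 ⇒ (2 / 19)^2 = +1]
  = 1    [(1 / 19) = 1]

1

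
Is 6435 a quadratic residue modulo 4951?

yes

(6435/4951)
  = (1484/4951)    [6435 ≡ 1484 mod 4951]
  = (371/4951)    [4951 ≡ 7 mod 8 ⇒ (2/4951)^2 = +1]
  = -(4951/371)    [QR: both ≡ 3 mod 4, sign flips]
  = -(128/371)    [4951 ≡ 128 mod 371]
  = (1/371)    [371 ≡ 3 mod 8 ⇒ (2/371)^7 = -1]
  = 1    [(1/371) = 1]
(6435/4951) = 1, and 4951 is prime, so 6435 is a quadratic residue mod 4951.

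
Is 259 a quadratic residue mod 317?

(259/317)
  = (317/259)    [QR: 317 ≡ 1 mod 4, sign kept]
  = (58/259)    [317 ≡ 58 mod 259]
  = -(29/259)    [259 ≡ 3 mod 8 ⇒ (2/259) = -1]
  = -(259/29)    [QR: 29 ≡ 1 mod 4, sign kept]
  = -(27/29)    [259 ≡ 27 mod 29]
  = -(29/27)    [QR: 29 ≡ 1 mod 4, sign kept]
  = -(2/27)    [29 ≡ 2 mod 27]
  = (1/27)    [27 ≡ 3 mod 8 ⇒ (2/27) = -1]
  = 1    [(1/27) = 1]
(259/317) = 1, and 317 is prime, so 259 is a quadratic residue mod 317.

yes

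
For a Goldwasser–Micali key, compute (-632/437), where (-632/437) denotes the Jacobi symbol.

-1

Reduce the numerator: -632 ≡ 242 (mod 437), so (-632/437) = (242/437).
Factor out 2: 242 = 2·121. Since 437 ≡ 5 (mod 8), (2/437) = -1. Now have -(121/437).
121 ≡ 1 (mod 4), so quadratic reciprocity gives (121/437) = (437/121). Reduce: 437 ≡ 74 (mod 121). Now have -(74/121).
Factor out 2: 74 = 2·37. Since 121 ≡ 1 (mod 8), (2/121) = +1. Now have -(37/121).
37 ≡ 1 (mod 4), so quadratic reciprocity gives (37/121) = (121/37). Reduce: 121 ≡ 10 (mod 37). Now have -(10/37).
Factor out 2: 10 = 2·5. Since 37 ≡ 5 (mod 8), (2/37) = -1. Now have (5/37).
5 ≡ 1 (mod 4), so quadratic reciprocity gives (5/37) = (37/5). Reduce: 37 ≡ 2 (mod 5). Now have (2/5).
Factor out 2: 2 = 2. Since 5 ≡ 5 (mod 8), (2/5) = -1. Now have -(1/5).
(1/5) = 1. Collecting the sign factors: -1.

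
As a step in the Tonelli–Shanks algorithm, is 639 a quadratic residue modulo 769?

no

769 ≡ 1 (mod 4), so quadratic reciprocity gives (639/769) = (769/639). Reduce: 769 ≡ 130 (mod 639). Now have (130/639).
Factor out 2: 130 = 2·65. Since 639 ≡ 7 (mod 8), (2/639) = +1. Now have (65/639).
65 ≡ 1 (mod 4), so quadratic reciprocity gives (65/639) = (639/65). Reduce: 639 ≡ 54 (mod 65). Now have (54/65).
Factor out 2: 54 = 2·27. Since 65 ≡ 1 (mod 8), (2/65) = +1. Now have (27/65).
65 ≡ 1 (mod 4), so quadratic reciprocity gives (27/65) = (65/27). Reduce: 65 ≡ 11 (mod 27). Now have (11/27).
Both 11 ≡ 3 and 27 ≡ 3 (mod 4), so reciprocity gives (11/27) = -(27/11). Reduce: 27 ≡ 5 (mod 11). Now have -(5/11).
5 ≡ 1 (mod 4), so quadratic reciprocity gives (5/11) = (11/5). Reduce: 11 ≡ 1 (mod 5). Now have -(1/5).
(1/5) = 1. Collecting the sign factors: -1.
The Legendre symbol is -1, so x^2 ≡ 639 (mod 769) has no solution.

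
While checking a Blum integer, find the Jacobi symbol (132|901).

Factor out 2: 132 = 2^2·33. Since 901 ≡ 5 (mod 8), (2|901) = -1, and (2|901)^2 = +1. Now have (33|901).
33 ≡ 1 (mod 4), so quadratic reciprocity gives (33|901) = (901|33). Reduce: 901 ≡ 10 (mod 33). Now have (10|33).
Factor out 2: 10 = 2·5. Since 33 ≡ 1 (mod 8), (2|33) = +1. Now have (5|33).
5 ≡ 1 (mod 4), so quadratic reciprocity gives (5|33) = (33|5). Reduce: 33 ≡ 3 (mod 5). Now have (3|5).
5 ≡ 1 (mod 4), so quadratic reciprocity gives (3|5) = (5|3). Reduce: 5 ≡ 2 (mod 3). Now have (2|3).
Factor out 2: 2 = 2. Since 3 ≡ 3 (mod 8), (2|3) = -1. Now have -(1|3).
(1|3) = 1. Collecting the sign factors: -1.

-1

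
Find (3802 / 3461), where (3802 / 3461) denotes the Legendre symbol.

-1

Reduce the numerator: 3802 ≡ 341 (mod 3461), so (3802 / 3461) = (341 / 3461).
341 ≡ 1 (mod 4), so quadratic reciprocity gives (341 / 3461) = (3461 / 341). Reduce: 3461 ≡ 51 (mod 341). Now have (51 / 341).
341 ≡ 1 (mod 4), so quadratic reciprocity gives (51 / 341) = (341 / 51). Reduce: 341 ≡ 35 (mod 51). Now have (35 / 51).
Both 35 ≡ 3 and 51 ≡ 3 (mod 4), so reciprocity gives (35 / 51) = -(51 / 35). Reduce: 51 ≡ 16 (mod 35). Now have -(16 / 35).
Factor out 2: 16 = 2^4. Since 35 ≡ 3 (mod 8), (2 / 35) = -1, and (2 / 35)^4 = +1. Now have -(1 / 35).
(1 / 35) = 1. Collecting the sign factors: -1.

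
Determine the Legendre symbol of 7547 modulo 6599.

(7547 / 6599)
  = (948 / 6599)    [7547 ≡ 948 mod 6599]
  = (237 / 6599)    [6599 ≡ 7 mod 8 ⇒ (2 / 6599)^2 = +1]
  = (6599 / 237)    [QR: 237 ≡ 1 mod 4, sign kept]
  = (200 / 237)    [6599 ≡ 200 mod 237]
  = -(25 / 237)    [237 ≡ 5 mod 8 ⇒ (2 / 237)^3 = -1]
  = -(237 / 25)    [QR: 25 ≡ 1 mod 4, sign kept]
  = -(12 / 25)    [237 ≡ 12 mod 25]
  = -(3 / 25)    [25 ≡ 1 mod 8 ⇒ (2 / 25)^2 = +1]
  = -(25 / 3)    [QR: 25 ≡ 1 mod 4, sign kept]
  = -(1 / 3)    [25 ≡ 1 mod 3]
  = -1    [(1 / 3) = 1]

-1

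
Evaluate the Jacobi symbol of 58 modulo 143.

Factor out 2: 58 = 2·29. Since 143 ≡ 7 (mod 8), (2 / 143) = +1. Now have (29 / 143).
29 ≡ 1 (mod 4), so quadratic reciprocity gives (29 / 143) = (143 / 29). Reduce: 143 ≡ 27 (mod 29). Now have (27 / 29).
29 ≡ 1 (mod 4), so quadratic reciprocity gives (27 / 29) = (29 / 27). Reduce: 29 ≡ 2 (mod 27). Now have (2 / 27).
Factor out 2: 2 = 2. Since 27 ≡ 3 (mod 8), (2 / 27) = -1. Now have -(1 / 27).
(1 / 27) = 1. Collecting the sign factors: -1.

-1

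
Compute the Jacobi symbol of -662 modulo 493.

1

Pull out -1: (-662|493) = (-1|493)·(662|493). Since 493 ≡ 1 (mod 4), (-1|493) = +1. Now have (662|493).
Reduce the numerator: 662 ≡ 169 (mod 493), so (662|493) = (169|493).
169 ≡ 1 (mod 4), so quadratic reciprocity gives (169|493) = (493|169). Reduce: 493 ≡ 155 (mod 169). Now have (155|169).
169 ≡ 1 (mod 4), so quadratic reciprocity gives (155|169) = (169|155). Reduce: 169 ≡ 14 (mod 155). Now have (14|155).
Factor out 2: 14 = 2·7. Since 155 ≡ 3 (mod 8), (2|155) = -1. Now have -(7|155).
Both 7 ≡ 3 and 155 ≡ 3 (mod 4), so reciprocity gives (7|155) = -(155|7). Reduce: 155 ≡ 1 (mod 7). Now have (1|7).
(1|7) = 1. Collecting the sign factors: 1.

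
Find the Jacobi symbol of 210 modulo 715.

Factor out 2: 210 = 2·105. Since 715 ≡ 3 (mod 8), (2/715) = -1. Now have -(105/715).
105 ≡ 1 (mod 4), so quadratic reciprocity gives (105/715) = (715/105). Reduce: 715 ≡ 85 (mod 105). Now have -(85/105).
85 ≡ 1 (mod 4), so quadratic reciprocity gives (85/105) = (105/85). Reduce: 105 ≡ 20 (mod 85). Now have -(20/85).
Factor out 2: 20 = 2^2·5. Since 85 ≡ 5 (mod 8), (2/85) = -1, and (2/85)^2 = +1. Now have -(5/85).
5 ≡ 1 (mod 4), so quadratic reciprocity gives (5/85) = (85/5). Reduce: 85 ≡ 0 (mod 5). Now have -(0/5).
The numerator is now 0 with denominator 5 > 1: the symbol is 0.

0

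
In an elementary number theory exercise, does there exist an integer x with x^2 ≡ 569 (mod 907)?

(569/907)
  = (907/569)    [QR: 569 ≡ 1 mod 4, sign kept]
  = (338/569)    [907 ≡ 338 mod 569]
  = (169/569)    [569 ≡ 1 mod 8 ⇒ (2/569) = +1]
  = (569/169)    [QR: 169 ≡ 1 mod 4, sign kept]
  = (62/169)    [569 ≡ 62 mod 169]
  = (31/169)    [169 ≡ 1 mod 8 ⇒ (2/169) = +1]
  = (169/31)    [QR: 169 ≡ 1 mod 4, sign kept]
  = (14/31)    [169 ≡ 14 mod 31]
  = (7/31)    [31 ≡ 7 mod 8 ⇒ (2/31) = +1]
  = -(31/7)    [QR: both ≡ 3 mod 4, sign flips]
  = -(3/7)    [31 ≡ 3 mod 7]
  = (7/3)    [QR: both ≡ 3 mod 4, sign flips]
  = (1/3)    [7 ≡ 1 mod 3]
  = 1    [(1/3) = 1]
(569/907) = 1, and 907 is prime, so 569 is a quadratic residue mod 907.

yes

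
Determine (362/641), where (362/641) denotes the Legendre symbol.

Factor out 2: 362 = 2·181. Since 641 ≡ 1 (mod 8), (2/641) = +1. Now have (181/641).
181 ≡ 1 (mod 4), so quadratic reciprocity gives (181/641) = (641/181). Reduce: 641 ≡ 98 (mod 181). Now have (98/181).
Factor out 2: 98 = 2·49. Since 181 ≡ 5 (mod 8), (2/181) = -1. Now have -(49/181).
49 ≡ 1 (mod 4), so quadratic reciprocity gives (49/181) = (181/49). Reduce: 181 ≡ 34 (mod 49). Now have -(34/49).
Factor out 2: 34 = 2·17. Since 49 ≡ 1 (mod 8), (2/49) = +1. Now have -(17/49).
17 ≡ 1 (mod 4), so quadratic reciprocity gives (17/49) = (49/17). Reduce: 49 ≡ 15 (mod 17). Now have -(15/17).
17 ≡ 1 (mod 4), so quadratic reciprocity gives (15/17) = (17/15). Reduce: 17 ≡ 2 (mod 15). Now have -(2/15).
Factor out 2: 2 = 2. Since 15 ≡ 7 (mod 8), (2/15) = +1. Now have -(1/15).
(1/15) = 1. Collecting the sign factors: -1.

-1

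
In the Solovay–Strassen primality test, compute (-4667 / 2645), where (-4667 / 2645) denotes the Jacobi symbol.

-1

(-4667 / 2645)
  = (623 / 2645)    [-4667 ≡ 623 mod 2645]
  = (2645 / 623)    [QR: 2645 ≡ 1 mod 4, sign kept]
  = (153 / 623)    [2645 ≡ 153 mod 623]
  = (623 / 153)    [QR: 153 ≡ 1 mod 4, sign kept]
  = (11 / 153)    [623 ≡ 11 mod 153]
  = (153 / 11)    [QR: 153 ≡ 1 mod 4, sign kept]
  = (10 / 11)    [153 ≡ 10 mod 11]
  = -(5 / 11)    [11 ≡ 3 mod 8 ⇒ (2 / 11) = -1]
  = -(11 / 5)    [QR: 5 ≡ 1 mod 4, sign kept]
  = -(1 / 5)    [11 ≡ 1 mod 5]
  = -1    [(1 / 5) = 1]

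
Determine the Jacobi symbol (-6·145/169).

By multiplicativity, (-6·145/169) = (-6/169)·(145/169).
First factor (-6/169):
Pull out -1: (-6/169) = (-1/169)·(6/169). Since 169 ≡ 1 (mod 4), (-1/169) = +1. Now have (6/169).
Factor out 2: 6 = 2·3. Since 169 ≡ 1 (mod 8), (2/169) = +1. Now have (3/169).
169 ≡ 1 (mod 4), so quadratic reciprocity gives (3/169) = (169/3). Reduce: 169 ≡ 1 (mod 3). Now have (1/3).
(1/3) = 1. Collecting the sign factors: 1.
Second factor (145/169):
145 ≡ 1 (mod 4), so quadratic reciprocity gives (145/169) = (169/145). Reduce: 169 ≡ 24 (mod 145). Now have (24/145).
Factor out 2: 24 = 2^3·3. Since 145 ≡ 1 (mod 8), (2/145) = +1, and (2/145)^3 = +1. Now have (3/145).
145 ≡ 1 (mod 4), so quadratic reciprocity gives (3/145) = (145/3). Reduce: 145 ≡ 1 (mod 3). Now have (1/3).
(1/3) = 1. Collecting the sign factors: 1.
Product: (1)·(1) = 1.

1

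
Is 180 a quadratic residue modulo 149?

yes

Reduce the numerator: 180 ≡ 31 (mod 149), so (180/149) = (31/149).
149 ≡ 1 (mod 4), so quadratic reciprocity gives (31/149) = (149/31). Reduce: 149 ≡ 25 (mod 31). Now have (25/31).
25 ≡ 1 (mod 4), so quadratic reciprocity gives (25/31) = (31/25). Reduce: 31 ≡ 6 (mod 25). Now have (6/25).
Factor out 2: 6 = 2·3. Since 25 ≡ 1 (mod 8), (2/25) = +1. Now have (3/25).
25 ≡ 1 (mod 4), so quadratic reciprocity gives (3/25) = (25/3). Reduce: 25 ≡ 1 (mod 3). Now have (1/3).
(1/3) = 1. Collecting the sign factors: 1.
The Legendre symbol is 1, so x^2 ≡ 180 (mod 149) has solution.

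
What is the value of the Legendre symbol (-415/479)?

1

(-415/479)
  = (64/479)    [-415 ≡ 64 mod 479]
  = (1/479)    [479 ≡ 7 mod 8 ⇒ (2/479)^6 = +1]
  = 1    [(1/479) = 1]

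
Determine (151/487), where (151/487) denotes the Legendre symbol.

Both 151 ≡ 3 and 487 ≡ 3 (mod 4), so reciprocity gives (151/487) = -(487/151). Reduce: 487 ≡ 34 (mod 151). Now have -(34/151).
Factor out 2: 34 = 2·17. Since 151 ≡ 7 (mod 8), (2/151) = +1. Now have -(17/151).
17 ≡ 1 (mod 4), so quadratic reciprocity gives (17/151) = (151/17). Reduce: 151 ≡ 15 (mod 17). Now have -(15/17).
17 ≡ 1 (mod 4), so quadratic reciprocity gives (15/17) = (17/15). Reduce: 17 ≡ 2 (mod 15). Now have -(2/15).
Factor out 2: 2 = 2. Since 15 ≡ 7 (mod 8), (2/15) = +1. Now have -(1/15).
(1/15) = 1. Collecting the sign factors: -1.

-1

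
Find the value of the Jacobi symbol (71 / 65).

-1

Reduce the numerator: 71 ≡ 6 (mod 65), so (71 / 65) = (6 / 65).
Factor out 2: 6 = 2·3. Since 65 ≡ 1 (mod 8), (2 / 65) = +1. Now have (3 / 65).
65 ≡ 1 (mod 4), so quadratic reciprocity gives (3 / 65) = (65 / 3). Reduce: 65 ≡ 2 (mod 3). Now have (2 / 3).
Factor out 2: 2 = 2. Since 3 ≡ 3 (mod 8), (2 / 3) = -1. Now have -(1 / 3).
(1 / 3) = 1. Collecting the sign factors: -1.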